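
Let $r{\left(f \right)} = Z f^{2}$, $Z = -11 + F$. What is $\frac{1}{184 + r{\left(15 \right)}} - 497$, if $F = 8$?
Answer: $- \frac{244028}{491} \approx -497.0$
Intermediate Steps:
$Z = -3$ ($Z = -11 + 8 = -3$)
$r{\left(f \right)} = - 3 f^{2}$
$\frac{1}{184 + r{\left(15 \right)}} - 497 = \frac{1}{184 - 3 \cdot 15^{2}} - 497 = \frac{1}{184 - 675} - 497 = \frac{1}{-491} - 497 = - \frac{1}{491} - 497 = - \frac{244028}{491}$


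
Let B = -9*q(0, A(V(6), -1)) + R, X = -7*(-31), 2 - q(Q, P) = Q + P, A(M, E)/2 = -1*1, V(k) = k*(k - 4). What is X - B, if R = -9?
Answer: 262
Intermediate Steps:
V(k) = k*(-4 + k)
A(M, E) = -2 (A(M, E) = 2*(-1*1) = 2*(-1) = -2)
q(Q, P) = 2 - P - Q (q(Q, P) = 2 - (Q + P) = 2 - (P + Q) = 2 + (-P - Q) = 2 - P - Q)
X = 217
B = -45 (B = -9*(2 - 1*(-2) - 1*0) - 9 = -9*(2 + 2 + 0) - 9 = -9*4 - 9 = -36 - 9 = -45)
X - B = 217 - 1*(-45) = 217 + 45 = 262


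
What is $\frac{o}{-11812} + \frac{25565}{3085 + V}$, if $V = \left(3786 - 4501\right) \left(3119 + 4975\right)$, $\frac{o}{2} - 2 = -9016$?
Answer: $\frac{5198711586}{3416104225} \approx 1.5218$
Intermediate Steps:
$o = -18028$ ($o = 4 + 2 \left(-9016\right) = 4 - 18032 = -18028$)
$V = -5787210$ ($V = \left(-715\right) 8094 = -5787210$)
$\frac{o}{-11812} + \frac{25565}{3085 + V} = - \frac{18028}{-11812} + \frac{25565}{3085 - 5787210} = \left(-18028\right) \left(- \frac{1}{11812}\right) + \frac{25565}{-5784125} = \frac{4507}{2953} + 25565 \left(- \frac{1}{5784125}\right) = \frac{4507}{2953} - \frac{5113}{1156825} = \frac{5198711586}{3416104225}$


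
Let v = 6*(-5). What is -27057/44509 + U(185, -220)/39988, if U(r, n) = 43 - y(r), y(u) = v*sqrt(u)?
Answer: -1080041429/1779825892 + 15*sqrt(185)/19994 ≈ -0.59662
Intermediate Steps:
v = -30
y(u) = -30*sqrt(u)
U(r, n) = 43 + 30*sqrt(r) (U(r, n) = 43 - (-30)*sqrt(r) = 43 + 30*sqrt(r))
-27057/44509 + U(185, -220)/39988 = -27057/44509 + (43 + 30*sqrt(185))/39988 = -27057*1/44509 + (43 + 30*sqrt(185))*(1/39988) = -27057/44509 + (43/39988 + 15*sqrt(185)/19994) = -1080041429/1779825892 + 15*sqrt(185)/19994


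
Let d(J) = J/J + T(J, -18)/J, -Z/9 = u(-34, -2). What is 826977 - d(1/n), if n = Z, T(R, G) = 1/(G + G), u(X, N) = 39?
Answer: 3307865/4 ≈ 8.2697e+5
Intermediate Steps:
Z = -351 (Z = -9*39 = -351)
T(R, G) = 1/(2*G)
n = -351
d(J) = 1 - 1/(36*J) (d(J) = J/J + ((½)/(-18))/J = 1 + ((½)*(-1/18))/J = 1 - 1/(36*J))
826977 - d(1/n) = 826977 - (-1/36 + 1/(-351))/(1/(-351)) = 826977 - (-1/36 - 1/351)/(-1/351) = 826977 - (-351)*(-43)/1404 = 826977 - 1*43/4 = 826977 - 43/4 = 3307865/4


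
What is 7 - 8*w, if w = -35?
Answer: 287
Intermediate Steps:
7 - 8*w = 7 - 8*(-35) = 7 + 280 = 287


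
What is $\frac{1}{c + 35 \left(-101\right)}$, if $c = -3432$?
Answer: $- \frac{1}{6967} \approx -0.00014353$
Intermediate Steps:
$\frac{1}{c + 35 \left(-101\right)} = \frac{1}{-3432 + 35 \left(-101\right)} = \frac{1}{-3432 - 3535} = \frac{1}{-6967} = - \frac{1}{6967}$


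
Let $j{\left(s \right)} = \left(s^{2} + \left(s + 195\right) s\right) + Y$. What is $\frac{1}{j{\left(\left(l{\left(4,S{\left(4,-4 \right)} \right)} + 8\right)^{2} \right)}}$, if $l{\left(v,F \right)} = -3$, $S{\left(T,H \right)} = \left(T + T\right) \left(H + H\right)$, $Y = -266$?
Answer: $\frac{1}{5859} \approx 0.00017068$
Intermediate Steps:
$S{\left(T,H \right)} = 4 H T$ ($S{\left(T,H \right)} = 2 T 2 H = 4 H T$)
$j{\left(s \right)} = -266 + s^{2} + s \left(195 + s\right)$ ($j{\left(s \right)} = \left(s^{2} + \left(s + 195\right) s\right) - 266 = \left(s^{2} + \left(195 + s\right) s\right) - 266 = \left(s^{2} + s \left(195 + s\right)\right) - 266 = -266 + s^{2} + s \left(195 + s\right)$)
$\frac{1}{j{\left(\left(l{\left(4,S{\left(4,-4 \right)} \right)} + 8\right)^{2} \right)}} = \frac{1}{-266 + 2 \left(\left(-3 + 8\right)^{2}\right)^{2} + 195 \left(-3 + 8\right)^{2}} = \frac{1}{-266 + 2 \left(5^{2}\right)^{2} + 195 \cdot 5^{2}} = \frac{1}{-266 + 2 \cdot 25^{2} + 195 \cdot 25} = \frac{1}{-266 + 2 \cdot 625 + 4875} = \frac{1}{-266 + 1250 + 4875} = \frac{1}{5859}$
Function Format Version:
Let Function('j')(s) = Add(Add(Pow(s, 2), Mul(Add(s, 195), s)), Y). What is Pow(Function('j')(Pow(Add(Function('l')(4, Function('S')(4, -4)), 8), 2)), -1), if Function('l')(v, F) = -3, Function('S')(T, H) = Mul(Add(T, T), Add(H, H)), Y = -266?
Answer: Rational(1, 5859) ≈ 0.00017068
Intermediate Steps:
Function('S')(T, H) = Mul(4, H, T) (Function('S')(T, H) = Mul(Mul(2, T), Mul(2, H)) = Mul(4, H, T))
Function('j')(s) = Add(-266, Pow(s, 2), Mul(s, Add(195, s))) (Function('j')(s) = Add(Add(Pow(s, 2), Mul(Add(s, 195), s)), -266) = Add(Add(Pow(s, 2), Mul(Add(195, s), s)), -266) = Add(Add(Pow(s, 2), Mul(s, Add(195, s))), -266) = Add(-266, Pow(s, 2), Mul(s, Add(195, s))))
Pow(Function('j')(Pow(Add(Function('l')(4, Function('S')(4, -4)), 8), 2)), -1) = Pow(Add(-266, Mul(2, Pow(Pow(Add(-3, 8), 2), 2)), Mul(195, Pow(Add(-3, 8), 2))), -1) = Pow(Add(-266, Mul(2, Pow(Pow(5, 2), 2)), Mul(195, Pow(5, 2))), -1) = Pow(Add(-266, Mul(2, Pow(25, 2)), Mul(195, 25)), -1) = Pow(Add(-266, Mul(2, 625), 4875), -1) = Pow(Add(-266, 1250, 4875), -1) = Pow(5859, -1) = Rational(1, 5859)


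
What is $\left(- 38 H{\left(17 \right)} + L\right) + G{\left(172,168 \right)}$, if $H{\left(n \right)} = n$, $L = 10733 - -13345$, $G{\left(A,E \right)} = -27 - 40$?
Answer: $23365$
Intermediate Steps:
$G{\left(A,E \right)} = -67$ ($G{\left(A,E \right)} = -27 - 40 = -67$)
$L = 24078$ ($L = 10733 + 13345 = 24078$)
$\left(- 38 H{\left(17 \right)} + L\right) + G{\left(172,168 \right)} = \left(\left(-38\right) 17 + 24078\right) - 67 = \left(-646 + 24078\right) - 67 = 23432 - 67 = 23365$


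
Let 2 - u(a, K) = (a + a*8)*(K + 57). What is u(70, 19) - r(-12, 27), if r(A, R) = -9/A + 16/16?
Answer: -191519/4 ≈ -47880.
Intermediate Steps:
r(A, R) = 1 - 9/A (r(A, R) = -9/A + 16*(1/16) = -9/A + 1 = 1 - 9/A)
u(a, K) = 2 - 9*a*(57 + K) (u(a, K) = 2 - (a + a*8)*(K + 57) = 2 - (a + 8*a)*(57 + K) = 2 - 9*a*(57 + K))
u(70, 19) - r(-12, 27) = (2 - 513*70 - 9*19*70) - (-9 - 12)/(-12) = (2 - 35910 - 11970) - (-1)*(-21)/12 = -47878 - 1*7/4 = -47878 - 7/4 = -191519/4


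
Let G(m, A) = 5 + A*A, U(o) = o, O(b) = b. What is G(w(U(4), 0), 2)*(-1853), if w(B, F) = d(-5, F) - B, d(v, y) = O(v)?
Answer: -16677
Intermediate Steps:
d(v, y) = v
w(B, F) = -5 - B
G(m, A) = 5 + A²
G(w(U(4), 0), 2)*(-1853) = (5 + 2²)*(-1853) = (5 + 4)*(-1853) = 9*(-1853) = -16677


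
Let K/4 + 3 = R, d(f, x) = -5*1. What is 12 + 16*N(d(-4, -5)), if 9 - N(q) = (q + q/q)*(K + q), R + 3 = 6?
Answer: -164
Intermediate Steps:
d(f, x) = -5
R = 3 (R = -3 + 6 = 3)
K = 0 (K = -12 + 4*3 = -12 + 12 = 0)
N(q) = 9 - q*(1 + q) (N(q) = 9 - (q + q/q)*(0 + q) = 9 - (q + 1)*q = 9 - (1 + q)*q = 9 - q*(1 + q))
12 + 16*N(d(-4, -5)) = 12 + 16*(9 - 1*(-5) - 1*(-5)²) = 12 + 16*(9 + 5 - 1*25) = 12 + 16*(9 + 5 - 25) = 12 + 16*(-11) = 12 - 176 = -164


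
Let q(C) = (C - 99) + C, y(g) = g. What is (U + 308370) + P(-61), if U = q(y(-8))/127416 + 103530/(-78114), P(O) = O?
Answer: 511429680503071/1658828904 ≈ 3.0831e+5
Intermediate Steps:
q(C) = -99 + 2*C (q(C) = (-99 + C) + C = -99 + 2*C)
U = -2200060265/1658828904 (U = (-99 + 2*(-8))/127416 + 103530/(-78114) = (-99 - 16)*(1/127416) + 103530*(-1/78114) = -115*1/127416 - 17255/13019 = -115/127416 - 17255/13019 = -2200060265/1658828904 ≈ -1.3263)
(U + 308370) + P(-61) = (-2200060265/1658828904 + 308370) - 61 = 511530869066215/1658828904 - 61 = 511429680503071/1658828904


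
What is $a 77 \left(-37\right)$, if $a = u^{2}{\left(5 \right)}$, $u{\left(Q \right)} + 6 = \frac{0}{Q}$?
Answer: $-102564$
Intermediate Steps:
$u{\left(Q \right)} = -6$ ($u{\left(Q \right)} = -6 + \frac{0}{Q} = -6 + 0 = -6$)
$a = 36$ ($a = \left(-6\right)^{2} = 36$)
$a 77 \left(-37\right) = 36 \cdot 77 \left(-37\right) = 2772 \left(-37\right) = -102564$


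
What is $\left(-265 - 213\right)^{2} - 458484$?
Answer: $-230000$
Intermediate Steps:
$\left(-265 - 213\right)^{2} - 458484 = \left(-478\right)^{2} - 458484 = 228484 - 458484 = -230000$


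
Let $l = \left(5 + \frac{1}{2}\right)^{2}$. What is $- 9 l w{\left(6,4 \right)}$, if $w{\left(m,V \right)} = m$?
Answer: $- \frac{3267}{2} \approx -1633.5$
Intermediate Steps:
$l = \frac{121}{4}$ ($l = \left(5 + \frac{1}{2}\right)^{2} = \left(\frac{11}{2}\right)^{2} = \frac{121}{4} \approx 30.25$)
$- 9 l w{\left(6,4 \right)} = \left(-9\right) \frac{121}{4} \cdot 6 = \left(- \frac{1089}{4}\right) 6 = - \frac{3267}{2}$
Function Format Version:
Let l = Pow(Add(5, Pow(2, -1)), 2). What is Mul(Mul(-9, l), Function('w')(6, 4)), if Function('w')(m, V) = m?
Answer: Rational(-3267, 2) ≈ -1633.5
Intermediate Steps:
l = Rational(121, 4) (l = Pow(Add(5, Rational(1, 2)), 2) = Pow(Rational(11, 2), 2) = Rational(121, 4) ≈ 30.250)
Mul(Mul(-9, l), Function('w')(6, 4)) = Mul(Mul(-9, Rational(121, 4)), 6) = Mul(Rational(-1089, 4), 6) = Rational(-3267, 2)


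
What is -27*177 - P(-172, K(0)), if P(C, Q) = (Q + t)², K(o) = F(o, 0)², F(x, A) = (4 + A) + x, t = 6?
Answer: -5263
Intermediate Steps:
F(x, A) = 4 + A + x
K(o) = (4 + o)² (K(o) = (4 + 0 + o)² = (4 + o)²)
P(C, Q) = (6 + Q)² (P(C, Q) = (Q + 6)² = (6 + Q)²)
-27*177 - P(-172, K(0)) = -27*177 - (6 + (4 + 0)²)² = -4779 - (6 + 4²)² = -4779 - (6 + 16)² = -4779 - 1*22² = -4779 - 1*484 = -4779 - 484 = -5263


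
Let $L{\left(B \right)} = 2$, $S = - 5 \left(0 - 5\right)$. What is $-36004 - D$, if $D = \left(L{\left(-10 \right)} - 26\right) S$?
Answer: $-35404$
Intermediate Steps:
$S = 25$ ($S = \left(-5\right) \left(-5\right) = 25$)
$D = -600$ ($D = \left(2 - 26\right) 25 = \left(-24\right) 25 = -600$)
$-36004 - D = -36004 - -600 = -36004 + 600 = -35404$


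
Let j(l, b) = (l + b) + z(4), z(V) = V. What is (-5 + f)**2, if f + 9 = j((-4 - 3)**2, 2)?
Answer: 1681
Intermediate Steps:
j(l, b) = 4 + b + l (j(l, b) = (l + b) + 4 = (b + l) + 4 = 4 + b + l)
f = 46 (f = -9 + (4 + 2 + (-4 - 3)**2) = -9 + (4 + 2 + (-7)**2) = -9 + (4 + 2 + 49) = -9 + 55 = 46)
(-5 + f)**2 = (-5 + 46)**2 = 41**2 = 1681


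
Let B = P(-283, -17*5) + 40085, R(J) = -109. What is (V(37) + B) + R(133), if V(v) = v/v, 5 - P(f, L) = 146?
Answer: 39836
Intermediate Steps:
P(f, L) = -141 (P(f, L) = 5 - 1*146 = 5 - 146 = -141)
V(v) = 1
B = 39944 (B = -141 + 40085 = 39944)
(V(37) + B) + R(133) = (1 + 39944) - 109 = 39945 - 109 = 39836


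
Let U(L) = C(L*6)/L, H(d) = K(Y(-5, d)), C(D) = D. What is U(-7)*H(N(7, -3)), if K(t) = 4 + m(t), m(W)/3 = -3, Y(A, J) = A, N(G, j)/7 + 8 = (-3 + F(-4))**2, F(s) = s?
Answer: -30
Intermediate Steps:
N(G, j) = 287 (N(G, j) = -56 + 7*(-3 - 4)**2 = -56 + 7*(-7)**2 = -56 + 7*49 = -56 + 343 = 287)
m(W) = -9 (m(W) = 3*(-3) = -9)
K(t) = -5 (K(t) = 4 - 9 = -5)
H(d) = -5
U(L) = 6 (U(L) = (L*6)/L = (6*L)/L = 6)
U(-7)*H(N(7, -3)) = 6*(-5) = -30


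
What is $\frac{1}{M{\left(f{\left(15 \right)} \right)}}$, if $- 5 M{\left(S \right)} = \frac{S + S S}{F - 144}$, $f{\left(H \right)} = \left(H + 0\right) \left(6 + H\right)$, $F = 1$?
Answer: $\frac{143}{19908} \approx 0.007183$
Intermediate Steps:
$f{\left(H \right)} = H \left(6 + H\right)$
$M{\left(S \right)} = \frac{S}{715} + \frac{S^{2}}{715}$ ($M{\left(S \right)} = - \frac{\left(S + S S\right) \frac{1}{1 - 144}}{5} = - \frac{\left(S + S^{2}\right) \frac{1}{-143}}{5} = - \frac{\left(S + S^{2}\right) \left(- \frac{1}{143}\right)}{5} = - \frac{- \frac{S}{143} - \frac{S^{2}}{143}}{5} = \frac{S}{715} + \frac{S^{2}}{715}$)
$\frac{1}{M{\left(f{\left(15 \right)} \right)}} = \frac{1}{\frac{1}{715} \cdot 15 \left(6 + 15\right) \left(1 + 15 \left(6 + 15\right)\right)} = \frac{1}{\frac{1}{715} \cdot 15 \cdot 21 \left(1 + 15 \cdot 21\right)} = \frac{1}{\frac{1}{715} \cdot 315 \left(1 + 315\right)} = \frac{1}{\frac{1}{715} \cdot 315 \cdot 316} = \frac{1}{\frac{19908}{143}} = \frac{143}{19908}$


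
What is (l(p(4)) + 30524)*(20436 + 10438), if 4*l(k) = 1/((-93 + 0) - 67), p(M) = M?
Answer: 301567336883/320 ≈ 9.4240e+8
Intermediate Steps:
l(k) = -1/640 (l(k) = 1/(4*((-93 + 0) - 67)) = 1/(4*(-93 - 67)) = (1/4)/(-160) = (1/4)*(-1/160) = -1/640)
(l(p(4)) + 30524)*(20436 + 10438) = (-1/640 + 30524)*(20436 + 10438) = (19535359/640)*30874 = 301567336883/320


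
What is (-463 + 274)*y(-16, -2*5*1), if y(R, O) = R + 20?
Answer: -756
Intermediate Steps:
y(R, O) = 20 + R
(-463 + 274)*y(-16, -2*5*1) = (-463 + 274)*(20 - 16) = -189*4 = -756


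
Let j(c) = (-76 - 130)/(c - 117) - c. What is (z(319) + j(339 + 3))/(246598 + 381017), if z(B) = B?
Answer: -5381/141213375 ≈ -3.8105e-5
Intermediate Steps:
j(c) = -c - 206/(-117 + c) (j(c) = -206/(-117 + c) - c = -c - 206/(-117 + c))
(z(319) + j(339 + 3))/(246598 + 381017) = (319 + (-206 - (339 + 3)² + 117*(339 + 3))/(-117 + (339 + 3)))/(246598 + 381017) = (319 + (-206 - 1*342² + 117*342)/(-117 + 342))/627615 = (319 + (-206 - 1*116964 + 40014)/225)*(1/627615) = (319 + (-206 - 116964 + 40014)/225)*(1/627615) = (319 + (1/225)*(-77156))*(1/627615) = (319 - 77156/225)*(1/627615) = -5381/225*1/627615 = -5381/141213375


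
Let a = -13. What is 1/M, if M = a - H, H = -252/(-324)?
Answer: -9/124 ≈ -0.072581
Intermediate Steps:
H = 7/9 (H = -252*(-1/324) = 7/9 ≈ 0.77778)
M = -124/9 (M = -13 - 1*7/9 = -13 - 7/9 = -124/9 ≈ -13.778)
1/M = 1/(-124/9) = -9/124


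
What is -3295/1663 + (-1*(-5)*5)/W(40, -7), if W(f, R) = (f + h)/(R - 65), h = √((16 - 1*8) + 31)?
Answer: -124879495/2595943 + 1800*√39/1561 ≈ -40.904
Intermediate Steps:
h = √39 (h = √((16 - 8) + 31) = √(8 + 31) = √39 ≈ 6.2450)
W(f, R) = (f + √39)/(-65 + R) (W(f, R) = (f + √39)/(R - 65) = (f + √39)/(-65 + R))
-3295/1663 + (-1*(-5)*5)/W(40, -7) = -3295/1663 + (-1*(-5)*5)/(((40 + √39)/(-65 - 7))) = -3295*1/1663 + (5*5)/(((40 + √39)/(-72))) = -3295/1663 + 25/((-(40 + √39)/72)) = -3295/1663 + 25/(-5/9 - √39/72)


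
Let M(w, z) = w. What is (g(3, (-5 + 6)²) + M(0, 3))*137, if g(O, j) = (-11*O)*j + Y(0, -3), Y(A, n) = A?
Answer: -4521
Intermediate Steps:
g(O, j) = -11*O*j (g(O, j) = (-11*O)*j + 0 = -11*O*j + 0 = -11*O*j)
(g(3, (-5 + 6)²) + M(0, 3))*137 = (-11*3*(-5 + 6)² + 0)*137 = (-11*3*1² + 0)*137 = (-11*3*1 + 0)*137 = (-33 + 0)*137 = -33*137 = -4521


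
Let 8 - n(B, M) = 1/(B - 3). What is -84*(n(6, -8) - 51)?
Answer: 3640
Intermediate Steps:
n(B, M) = 8 - 1/(-3 + B) (n(B, M) = 8 - 1/(B - 3) = 8 - 1/(-3 + B))
-84*(n(6, -8) - 51) = -84*((-25 + 8*6)/(-3 + 6) - 51) = -84*((-25 + 48)/3 - 51) = -84*((⅓)*23 - 51) = -84*(23/3 - 51) = -84*(-130/3) = 3640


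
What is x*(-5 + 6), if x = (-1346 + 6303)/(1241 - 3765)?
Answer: -4957/2524 ≈ -1.9639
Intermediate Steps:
x = -4957/2524 (x = 4957/(-2524) = 4957*(-1/2524) = -4957/2524 ≈ -1.9639)
x*(-5 + 6) = -4957*(-5 + 6)/2524 = -4957/2524*1 = -4957/2524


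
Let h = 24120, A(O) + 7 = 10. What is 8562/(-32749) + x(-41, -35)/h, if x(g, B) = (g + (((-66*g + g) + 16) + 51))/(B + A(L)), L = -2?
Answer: -744069071/2808554240 ≈ -0.26493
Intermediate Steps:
A(O) = 3 (A(O) = -7 + 10 = 3)
x(g, B) = (67 - 64*g)/(3 + B) (x(g, B) = (g + (((-66*g + g) + 16) + 51))/(B + 3) = (g + ((-65*g + 16) + 51))/(3 + B) = (g + ((16 - 65*g) + 51))/(3 + B) = (g + (67 - 65*g))/(3 + B) = (67 - 64*g)/(3 + B))
8562/(-32749) + x(-41, -35)/h = 8562/(-32749) + ((67 - 64*(-41))/(3 - 35))/24120 = 8562*(-1/32749) + ((67 + 2624)/(-32))*(1/24120) = -8562/32749 - 1/32*2691*(1/24120) = -8562/32749 - 2691/32*1/24120 = -8562/32749 - 299/85760 = -744069071/2808554240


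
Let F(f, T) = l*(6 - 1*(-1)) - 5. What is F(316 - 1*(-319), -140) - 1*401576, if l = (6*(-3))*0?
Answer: -401581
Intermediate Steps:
l = 0 (l = -18*0 = 0)
F(f, T) = -5 (F(f, T) = 0*(6 - 1*(-1)) - 5 = 0*(6 + 1) - 5 = 0*7 - 5 = 0 - 5 = -5)
F(316 - 1*(-319), -140) - 1*401576 = -5 - 1*401576 = -5 - 401576 = -401581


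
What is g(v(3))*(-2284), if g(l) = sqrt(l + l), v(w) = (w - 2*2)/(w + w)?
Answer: -2284*I*sqrt(3)/3 ≈ -1318.7*I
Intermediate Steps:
v(w) = (-4 + w)/(2*w) (v(w) = (w - 4)/((2*w)) = (-4 + w)*(1/(2*w)) = (-4 + w)/(2*w))
g(l) = sqrt(2)*sqrt(l) (g(l) = sqrt(2*l) = sqrt(2)*sqrt(l))
g(v(3))*(-2284) = (sqrt(2)*sqrt((1/2)*(-4 + 3)/3))*(-2284) = (sqrt(2)*sqrt((1/2)*(1/3)*(-1)))*(-2284) = (sqrt(2)*sqrt(-1/6))*(-2284) = (sqrt(2)*(I*sqrt(6)/6))*(-2284) = (I*sqrt(3)/3)*(-2284) = -2284*I*sqrt(3)/3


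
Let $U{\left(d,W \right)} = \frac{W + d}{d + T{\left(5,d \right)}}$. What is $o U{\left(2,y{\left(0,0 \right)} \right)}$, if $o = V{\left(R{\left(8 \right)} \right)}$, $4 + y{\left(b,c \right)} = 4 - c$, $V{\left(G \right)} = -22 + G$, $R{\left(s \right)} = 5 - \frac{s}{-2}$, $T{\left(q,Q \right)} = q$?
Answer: $- \frac{26}{7} \approx -3.7143$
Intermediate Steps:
$R{\left(s \right)} = 5 + \frac{s}{2}$ ($R{\left(s \right)} = 5 - s \left(- \frac{1}{2}\right) = 5 - - \frac{s}{2} = 5 + \frac{s}{2}$)
$y{\left(b,c \right)} = - c$ ($y{\left(b,c \right)} = -4 - \left(-4 + c\right) = - c$)
$U{\left(d,W \right)} = \frac{W + d}{5 + d}$ ($U{\left(d,W \right)} = \frac{W + d}{d + 5} = \frac{W + d}{5 + d}$)
$o = -13$ ($o = -22 + \left(5 + \frac{1}{2} \cdot 8\right) = -22 + \left(5 + 4\right) = -22 + 9 = -13$)
$o U{\left(2,y{\left(0,0 \right)} \right)} = - 13 \frac{\left(-1\right) 0 + 2}{5 + 2} = - 13 \frac{0 + 2}{7} = - 13 \cdot \frac{1}{7} \cdot 2 = \left(-13\right) \frac{2}{7} = - \frac{26}{7}$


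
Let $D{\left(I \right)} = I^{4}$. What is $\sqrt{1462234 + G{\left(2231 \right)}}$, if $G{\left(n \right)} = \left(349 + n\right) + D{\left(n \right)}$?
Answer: $\sqrt{24774123989135} \approx 4.9774 \cdot 10^{6}$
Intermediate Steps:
$G{\left(n \right)} = 349 + n + n^{4}$ ($G{\left(n \right)} = \left(349 + n\right) + n^{4} = 349 + n + n^{4}$)
$\sqrt{1462234 + G{\left(2231 \right)}} = \sqrt{1462234 + \left(349 + 2231 + 2231^{4}\right)} = \sqrt{1462234 + \left(349 + 2231 + 24774122524321\right)} = \sqrt{1462234 + 24774122526901} = \sqrt{24774123989135}$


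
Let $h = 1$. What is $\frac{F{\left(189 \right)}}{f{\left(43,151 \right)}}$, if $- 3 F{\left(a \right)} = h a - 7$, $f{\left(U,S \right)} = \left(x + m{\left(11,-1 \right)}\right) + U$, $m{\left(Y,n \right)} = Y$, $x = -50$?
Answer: $- \frac{91}{6} \approx -15.167$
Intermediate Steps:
$f{\left(U,S \right)} = -39 + U$ ($f{\left(U,S \right)} = \left(-50 + 11\right) + U = -39 + U$)
$F{\left(a \right)} = \frac{7}{3} - \frac{a}{3}$ ($F{\left(a \right)} = - \frac{1 a - 7}{3} = - \frac{a - 7}{3} = - \frac{-7 + a}{3} = \frac{7}{3} - \frac{a}{3}$)
$\frac{F{\left(189 \right)}}{f{\left(43,151 \right)}} = \frac{\frac{7}{3} - 63}{-39 + 43} = \frac{\frac{7}{3} - 63}{4} = \left(- \frac{182}{3}\right) \frac{1}{4} = - \frac{91}{6}$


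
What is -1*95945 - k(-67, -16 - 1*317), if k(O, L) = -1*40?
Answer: -95905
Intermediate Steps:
k(O, L) = -40
-1*95945 - k(-67, -16 - 1*317) = -1*95945 - 1*(-40) = -95945 + 40 = -95905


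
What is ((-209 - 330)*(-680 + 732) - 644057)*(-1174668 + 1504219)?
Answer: -221486283835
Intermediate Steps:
((-209 - 330)*(-680 + 732) - 644057)*(-1174668 + 1504219) = (-539*52 - 644057)*329551 = (-28028 - 644057)*329551 = -672085*329551 = -221486283835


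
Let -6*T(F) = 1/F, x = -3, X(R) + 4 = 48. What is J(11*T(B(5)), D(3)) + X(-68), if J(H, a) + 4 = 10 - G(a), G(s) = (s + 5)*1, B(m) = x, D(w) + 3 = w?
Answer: 45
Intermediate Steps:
X(R) = 44 (X(R) = -4 + 48 = 44)
D(w) = -3 + w
B(m) = -3
T(F) = -1/(6*F)
G(s) = 5 + s (G(s) = (5 + s)*1 = 5 + s)
J(H, a) = 1 - a (J(H, a) = -4 + (10 - (5 + a)) = -4 + (10 + (-5 - a)) = -4 + (5 - a) = 1 - a)
J(11*T(B(5)), D(3)) + X(-68) = (1 - (-3 + 3)) + 44 = (1 - 1*0) + 44 = (1 + 0) + 44 = 1 + 44 = 45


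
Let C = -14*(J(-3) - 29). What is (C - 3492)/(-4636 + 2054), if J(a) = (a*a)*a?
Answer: 1354/1291 ≈ 1.0488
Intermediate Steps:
J(a) = a**3 (J(a) = a**2*a = a**3)
C = 784 (C = -14*((-3)**3 - 29) = -14*(-27 - 29) = -14*(-56) = 784)
(C - 3492)/(-4636 + 2054) = (784 - 3492)/(-4636 + 2054) = -2708/(-2582) = -2708*(-1/2582) = 1354/1291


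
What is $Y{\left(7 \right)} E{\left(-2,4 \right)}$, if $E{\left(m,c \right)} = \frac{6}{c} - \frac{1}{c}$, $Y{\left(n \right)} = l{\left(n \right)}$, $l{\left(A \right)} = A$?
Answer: $\frac{35}{4} \approx 8.75$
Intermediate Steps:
$Y{\left(n \right)} = n$
$E{\left(m,c \right)} = \frac{5}{c}$
$Y{\left(7 \right)} E{\left(-2,4 \right)} = 7 \cdot \frac{5}{4} = \frac{35}{4}$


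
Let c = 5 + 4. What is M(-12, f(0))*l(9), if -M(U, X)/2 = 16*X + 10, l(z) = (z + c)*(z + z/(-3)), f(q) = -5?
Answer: 15120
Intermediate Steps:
c = 9
l(z) = 2*z*(9 + z)/3 (l(z) = (z + 9)*(z + z/(-3)) = (9 + z)*(z + z*(-1/3)) = (9 + z)*(z - z/3) = (9 + z)*(2*z/3) = 2*z*(9 + z)/3)
M(U, X) = -20 - 32*X (M(U, X) = -2*(16*X + 10) = -2*(10 + 16*X) = -20 - 32*X)
M(-12, f(0))*l(9) = (-20 - 32*(-5))*((2/3)*9*(9 + 9)) = (-20 + 160)*((2/3)*9*18) = 140*108 = 15120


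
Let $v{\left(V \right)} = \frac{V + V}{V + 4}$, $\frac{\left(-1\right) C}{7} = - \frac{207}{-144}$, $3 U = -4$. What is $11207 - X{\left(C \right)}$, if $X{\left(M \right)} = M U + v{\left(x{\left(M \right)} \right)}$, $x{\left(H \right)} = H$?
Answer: $\frac{13025467}{1164} \approx 11190.0$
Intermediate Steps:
$U = - \frac{4}{3}$ ($U = \frac{1}{3} \left(-4\right) = - \frac{4}{3} \approx -1.3333$)
$C = - \frac{161}{16}$ ($C = - 7 \left(- \frac{207}{-144}\right) = - 7 \left(\left(-207\right) \left(- \frac{1}{144}\right)\right) = \left(-7\right) \frac{23}{16} = - \frac{161}{16} \approx -10.063$)
$v{\left(V \right)} = \frac{2 V}{4 + V}$
$X{\left(M \right)} = - \frac{4 M}{3} + \frac{2 M}{4 + M}$ ($X{\left(M \right)} = M \left(- \frac{4}{3}\right) + \frac{2 M}{4 + M} = - \frac{4 M}{3} + \frac{2 M}{4 + M}$)
$11207 - X{\left(C \right)} = 11207 - \frac{2}{3} \left(- \frac{161}{16}\right) \frac{1}{4 - \frac{161}{16}} \left(-5 - - \frac{161}{8}\right) = 11207 - \frac{2}{3} \left(- \frac{161}{16}\right) \frac{1}{- \frac{97}{16}} \left(-5 + \frac{161}{8}\right) = 11207 - \frac{2}{3} \left(- \frac{161}{16}\right) \left(- \frac{16}{97}\right) \frac{121}{8} = 11207 - \frac{19481}{1164} = \frac{13025467}{1164}$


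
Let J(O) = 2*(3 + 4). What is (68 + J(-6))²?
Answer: 6724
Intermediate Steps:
J(O) = 14 (J(O) = 2*7 = 14)
(68 + J(-6))² = (68 + 14)² = 82² = 6724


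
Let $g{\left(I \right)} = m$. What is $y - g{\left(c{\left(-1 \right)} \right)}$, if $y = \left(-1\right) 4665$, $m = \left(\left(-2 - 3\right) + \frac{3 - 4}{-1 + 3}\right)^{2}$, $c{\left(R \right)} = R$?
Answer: $- \frac{18781}{4} \approx -4695.3$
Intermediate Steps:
$m = \frac{121}{4}$ ($m = \left(-5 - \frac{1}{2}\right)^{2} = \left(- \frac{11}{2}\right)^{2} = \frac{121}{4} \approx 30.25$)
$g{\left(I \right)} = \frac{121}{4}$
$y = -4665$
$y - g{\left(c{\left(-1 \right)} \right)} = -4665 - \frac{121}{4} = - \frac{18781}{4}$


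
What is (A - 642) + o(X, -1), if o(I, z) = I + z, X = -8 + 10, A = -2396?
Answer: -3037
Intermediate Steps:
X = 2
(A - 642) + o(X, -1) = (-2396 - 642) + (2 - 1) = -3038 + 1 = -3037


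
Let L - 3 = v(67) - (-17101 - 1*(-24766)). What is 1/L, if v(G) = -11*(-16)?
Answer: -1/7486 ≈ -0.00013358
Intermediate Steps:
v(G) = 176
L = -7486 (L = 3 + (176 - (-17101 - 1*(-24766))) = 3 + (176 - (-17101 + 24766)) = 3 + (176 - 1*7665) = 3 + (176 - 7665) = 3 - 7489 = -7486)
1/L = 1/(-7486) = -1/7486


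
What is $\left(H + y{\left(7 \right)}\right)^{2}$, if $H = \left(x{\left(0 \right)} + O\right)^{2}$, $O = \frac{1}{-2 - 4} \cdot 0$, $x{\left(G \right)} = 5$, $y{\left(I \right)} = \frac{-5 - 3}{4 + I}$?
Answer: $\frac{71289}{121} \approx 589.17$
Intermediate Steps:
$y{\left(I \right)} = - \frac{8}{4 + I}$
$O = 0$ ($O = \frac{1}{-6} \cdot 0 = \left(- \frac{1}{6}\right) 0 = 0$)
$H = 25$ ($H = \left(5 + 0\right)^{2} = 5^{2} = 25$)
$\left(H + y{\left(7 \right)}\right)^{2} = \left(25 - \frac{8}{4 + 7}\right)^{2} = \left(25 - \frac{8}{11}\right)^{2} = \left(\frac{267}{11}\right)^{2} = \frac{71289}{121}$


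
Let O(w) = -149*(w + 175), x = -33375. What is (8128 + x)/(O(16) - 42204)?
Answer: 25247/70663 ≈ 0.35729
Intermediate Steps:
O(w) = -26075 - 149*w (O(w) = -149*(175 + w) = -26075 - 149*w)
(8128 + x)/(O(16) - 42204) = (8128 - 33375)/((-26075 - 149*16) - 42204) = -25247/((-26075 - 2384) - 42204) = -25247/(-28459 - 42204) = -25247/(-70663) = -25247*(-1/70663) = 25247/70663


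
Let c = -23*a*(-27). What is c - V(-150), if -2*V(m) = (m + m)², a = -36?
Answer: 22644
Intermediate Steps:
V(m) = -2*m² (V(m) = -(m + m)²/2 = -4*m²/2 = -2*m²)
c = -22356 (c = -23*(-36)*(-27) = 828*(-27) = -22356)
c - V(-150) = -22356 - (-2)*(-150)² = -22356 - (-2)*22500 = -22356 - 1*(-45000) = -22356 + 45000 = 22644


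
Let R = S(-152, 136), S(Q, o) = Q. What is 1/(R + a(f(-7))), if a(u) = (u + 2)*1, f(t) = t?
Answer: -1/157 ≈ -0.0063694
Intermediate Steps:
a(u) = 2 + u (a(u) = (2 + u)*1 = 2 + u)
R = -152
1/(R + a(f(-7))) = 1/(-152 + (2 - 7)) = 1/(-152 - 5) = 1/(-157) = -1/157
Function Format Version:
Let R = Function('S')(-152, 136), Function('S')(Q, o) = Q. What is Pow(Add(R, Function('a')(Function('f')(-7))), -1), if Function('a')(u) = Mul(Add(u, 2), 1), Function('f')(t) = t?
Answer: Rational(-1, 157) ≈ -0.0063694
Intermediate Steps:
Function('a')(u) = Add(2, u) (Function('a')(u) = Mul(Add(2, u), 1) = Add(2, u))
R = -152
Pow(Add(R, Function('a')(Function('f')(-7))), -1) = Pow(Add(-152, Add(2, -7)), -1) = Pow(Add(-152, -5), -1) = Pow(-157, -1) = Rational(-1, 157)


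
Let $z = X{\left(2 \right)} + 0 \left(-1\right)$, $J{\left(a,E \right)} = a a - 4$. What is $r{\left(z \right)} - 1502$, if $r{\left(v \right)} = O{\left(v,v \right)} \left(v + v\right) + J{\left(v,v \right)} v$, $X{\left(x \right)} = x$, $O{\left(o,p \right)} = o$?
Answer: $-1494$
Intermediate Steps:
$J{\left(a,E \right)} = -4 + a^{2}$ ($J{\left(a,E \right)} = a^{2} - 4 = -4 + a^{2}$)
$z = 2$ ($z = 2 + 0 \left(-1\right) = 2 + 0 = 2$)
$r{\left(v \right)} = 2 v^{2} + v \left(-4 + v^{2}\right)$ ($r{\left(v \right)} = v \left(v + v\right) + \left(-4 + v^{2}\right) v = v 2 v + v \left(-4 + v^{2}\right) = 2 v^{2} + v \left(-4 + v^{2}\right)$)
$r{\left(z \right)} - 1502 = 2 \left(-4 + 2^{2} + 2 \cdot 2\right) - 1502 = 2 \left(-4 + 4 + 4\right) - 1502 = 2 \cdot 4 - 1502 = 8 - 1502 = -1494$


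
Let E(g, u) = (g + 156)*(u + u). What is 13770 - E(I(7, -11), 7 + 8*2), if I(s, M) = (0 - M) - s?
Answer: 6410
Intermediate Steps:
I(s, M) = -M - s
E(g, u) = 2*u*(156 + g) (E(g, u) = (156 + g)*(2*u) = 2*u*(156 + g))
13770 - E(I(7, -11), 7 + 8*2) = 13770 - 2*(7 + 8*2)*(156 + (-1*(-11) - 1*7)) = 13770 - 2*(7 + 16)*(156 + (11 - 7)) = 13770 - 2*23*(156 + 4) = 13770 - 2*23*160 = 13770 - 1*7360 = 13770 - 7360 = 6410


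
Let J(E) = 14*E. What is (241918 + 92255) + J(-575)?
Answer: 326123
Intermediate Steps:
(241918 + 92255) + J(-575) = (241918 + 92255) + 14*(-575) = 334173 - 8050 = 326123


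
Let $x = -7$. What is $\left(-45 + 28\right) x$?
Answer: $119$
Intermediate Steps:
$\left(-45 + 28\right) x = \left(-45 + 28\right) \left(-7\right) = \left(-17\right) \left(-7\right) = 119$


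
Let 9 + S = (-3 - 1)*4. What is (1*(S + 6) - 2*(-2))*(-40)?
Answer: 600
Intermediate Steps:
S = -25 (S = -9 + (-3 - 1)*4 = -9 - 4*4 = -9 - 16 = -25)
(1*(S + 6) - 2*(-2))*(-40) = (1*(-25 + 6) - 2*(-2))*(-40) = (1*(-19) + 4)*(-40) = (-19 + 4)*(-40) = -15*(-40) = 600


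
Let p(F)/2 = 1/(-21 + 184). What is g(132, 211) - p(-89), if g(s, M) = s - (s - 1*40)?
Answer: 6518/163 ≈ 39.988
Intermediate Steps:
g(s, M) = 40 (g(s, M) = s - (s - 40) = s - (-40 + s) = s + (40 - s) = 40)
p(F) = 2/163 (p(F) = 2/(-21 + 184) = 2/163)
g(132, 211) - p(-89) = 40 - 1*2/163 = 40 - 2/163 = 6518/163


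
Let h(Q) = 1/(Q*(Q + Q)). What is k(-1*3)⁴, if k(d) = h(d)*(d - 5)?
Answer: 256/6561 ≈ 0.039018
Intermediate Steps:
h(Q) = 1/(2*Q²) (h(Q) = 1/(Q*(2*Q)) = 1/(2*Q²))
k(d) = (-5 + d)/(2*d²) (k(d) = (1/(2*d²))*(d - 5) = (1/(2*d²))*(-5 + d) = (-5 + d)/(2*d²))
k(-1*3)⁴ = ((-5 - 1*3)/(2*(-1*3)²))⁴ = ((½)*(-5 - 3)/(-3)²)⁴ = ((½)*(⅑)*(-8))⁴ = (-4/9)⁴ = 256/6561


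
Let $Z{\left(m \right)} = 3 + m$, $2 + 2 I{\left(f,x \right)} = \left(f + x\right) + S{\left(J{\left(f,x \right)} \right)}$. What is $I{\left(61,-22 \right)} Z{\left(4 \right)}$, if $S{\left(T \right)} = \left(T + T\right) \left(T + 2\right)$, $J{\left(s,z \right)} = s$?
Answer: $\frac{54061}{2} \approx 27031.0$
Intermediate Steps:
$S{\left(T \right)} = 2 T \left(2 + T\right)$
$I{\left(f,x \right)} = -1 + \frac{f}{2} + \frac{x}{2} + f \left(2 + f\right)$ ($I{\left(f,x \right)} = -1 + \frac{\left(f + x\right) + 2 f \left(2 + f\right)}{2} = -1 + \frac{f + x + 2 f \left(2 + f\right)}{2} = -1 + \left(\frac{f}{2} + \frac{x}{2} + f \left(2 + f\right)\right) = -1 + \frac{f}{2} + \frac{x}{2} + f \left(2 + f\right)$)
$I{\left(61,-22 \right)} Z{\left(4 \right)} = \left(-1 + \frac{1}{2} \cdot 61 + \frac{1}{2} \left(-22\right) + 61 \left(2 + 61\right)\right) \left(3 + 4\right) = \left(-1 + \frac{61}{2} - 11 + 61 \cdot 63\right) 7 = \left(-1 + \frac{61}{2} - 11 + 3843\right) 7 = \frac{7723}{2} \cdot 7 = \frac{54061}{2}$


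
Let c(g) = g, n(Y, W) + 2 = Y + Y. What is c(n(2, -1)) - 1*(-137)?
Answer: 139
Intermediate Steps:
n(Y, W) = -2 + 2*Y (n(Y, W) = -2 + (Y + Y) = -2 + 2*Y)
c(n(2, -1)) - 1*(-137) = (-2 + 2*2) - 1*(-137) = (-2 + 4) + 137 = 2 + 137 = 139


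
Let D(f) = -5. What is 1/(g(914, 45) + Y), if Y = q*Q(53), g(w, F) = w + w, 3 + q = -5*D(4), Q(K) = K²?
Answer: 1/63626 ≈ 1.5717e-5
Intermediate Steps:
q = 22 (q = -3 - 5*(-5) = -3 + 25 = 22)
g(w, F) = 2*w
Y = 61798 (Y = 22*53² = 22*2809 = 61798)
1/(g(914, 45) + Y) = 1/(2*914 + 61798) = 1/(1828 + 61798) = 1/63626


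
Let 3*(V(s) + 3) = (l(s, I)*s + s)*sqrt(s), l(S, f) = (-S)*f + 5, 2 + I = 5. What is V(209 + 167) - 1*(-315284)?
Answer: 315281 - 281248*sqrt(94) ≈ -2.4115e+6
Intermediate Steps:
I = 3 (I = -2 + 5 = 3)
l(S, f) = 5 - S*f (l(S, f) = -S*f + 5 = 5 - S*f)
V(s) = -3 + sqrt(s)*(s + s*(5 - 3*s))/3 (V(s) = -3 + (((5 - 1*s*3)*s + s)*sqrt(s))/3 = -3 + (((5 - 3*s)*s + s)*sqrt(s))/3 = -3 + ((s*(5 - 3*s) + s)*sqrt(s))/3 = -3 + ((s + s*(5 - 3*s))*sqrt(s))/3 = -3 + (sqrt(s)*(s + s*(5 - 3*s)))/3 = -3 + sqrt(s)*(s + s*(5 - 3*s))/3)
V(209 + 167) - 1*(-315284) = (-3 - (209 + 167)**(5/2) + 2*(209 + 167)**(3/2)) - 1*(-315284) = (-3 - 376**(5/2) + 2*376**(3/2)) + 315284 = (-3 - 282752*sqrt(94) + 2*(752*sqrt(94))) + 315284 = (-3 - 282752*sqrt(94) + 1504*sqrt(94)) + 315284 = (-3 - 281248*sqrt(94)) + 315284 = 315281 - 281248*sqrt(94)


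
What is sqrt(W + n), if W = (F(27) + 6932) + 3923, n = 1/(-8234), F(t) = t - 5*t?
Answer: sqrt(728633222498)/8234 ≈ 103.67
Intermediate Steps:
F(t) = -4*t
n = -1/8234 ≈ -0.00012145
W = 10747 (W = (-4*27 + 6932) + 3923 = (-108 + 6932) + 3923 = 6824 + 3923 = 10747)
sqrt(W + n) = sqrt(10747 - 1/8234) = sqrt(88490797/8234) = sqrt(728633222498)/8234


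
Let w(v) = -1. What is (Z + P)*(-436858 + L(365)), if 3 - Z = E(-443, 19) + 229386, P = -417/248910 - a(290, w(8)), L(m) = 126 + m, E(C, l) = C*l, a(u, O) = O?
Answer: 8000119640495363/82970 ≈ 9.6422e+10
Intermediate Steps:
P = 82831/82970 (P = -417/248910 - 1*(-1) = -417*1/248910 + 1 = -139/82970 + 1 = 82831/82970 ≈ 0.99832)
Z = -220966 (Z = 3 - (-443*19 + 229386) = 3 - (-8417 + 229386) = 3 - 1*220969 = 3 - 220969 = -220966)
(Z + P)*(-436858 + L(365)) = (-220966 + 82831/82970)*(-436858 + (126 + 365)) = -18333466189*(-436858 + 491)/82970 = -18333466189/82970*(-436367) = 8000119640495363/82970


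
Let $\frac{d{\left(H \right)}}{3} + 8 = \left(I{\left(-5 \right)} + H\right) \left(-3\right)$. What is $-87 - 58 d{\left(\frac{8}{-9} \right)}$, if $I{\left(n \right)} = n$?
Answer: $-1769$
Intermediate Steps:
$d{\left(H \right)} = 21 - 9 H$ ($d{\left(H \right)} = -24 + 3 \left(-5 + H\right) \left(-3\right) = -24 + 3 \left(15 - 3 H\right) = -24 - \left(-45 + 9 H\right) = 21 - 9 H$)
$-87 - 58 d{\left(\frac{8}{-9} \right)} = -87 - 58 \left(21 - 9 \frac{8}{-9}\right) = -87 - 58 \left(21 - 9 \cdot 8 \left(- \frac{1}{9}\right)\right) = -87 - 58 \left(21 - -8\right) = -87 - 58 \left(21 + 8\right) = -87 - 1682 = -1769$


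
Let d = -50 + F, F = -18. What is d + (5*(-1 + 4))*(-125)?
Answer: -1943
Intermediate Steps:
d = -68 (d = -50 - 18 = -68)
d + (5*(-1 + 4))*(-125) = -68 + (5*(-1 + 4))*(-125) = -68 + (5*3)*(-125) = -68 + 15*(-125) = -68 - 1875 = -1943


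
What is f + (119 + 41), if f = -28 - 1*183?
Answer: -51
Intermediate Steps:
f = -211 (f = -28 - 183 = -211)
f + (119 + 41) = -211 + (119 + 41) = -211 + 160 = -51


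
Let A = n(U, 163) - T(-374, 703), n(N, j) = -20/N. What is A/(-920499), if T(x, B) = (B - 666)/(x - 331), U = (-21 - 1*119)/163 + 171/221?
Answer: -508037779/1990335155265 ≈ -0.00025525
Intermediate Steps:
U = -3067/36023 (U = (-21 - 119)*(1/163) + 171*(1/221) = -140*1/163 + 171/221 = -140/163 + 171/221 = -3067/36023 ≈ -0.085140)
T(x, B) = (-666 + B)/(-331 + x)
A = 508037779/2162235 (A = -20/(-3067/36023) - (-666 + 703)/(-331 - 374) = -20*(-36023/3067) - 37/(-705) = 720460/3067 - (-1)*37/705 = 720460/3067 - 1*(-37/705) = 720460/3067 + 37/705 = 508037779/2162235 ≈ 234.96)
A/(-920499) = (508037779/2162235)/(-920499) = (508037779/2162235)*(-1/920499) = -508037779/1990335155265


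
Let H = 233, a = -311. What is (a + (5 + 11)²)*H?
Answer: -12815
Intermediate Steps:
(a + (5 + 11)²)*H = (-311 + (5 + 11)²)*233 = (-311 + 16²)*233 = (-311 + 256)*233 = -55*233 = -12815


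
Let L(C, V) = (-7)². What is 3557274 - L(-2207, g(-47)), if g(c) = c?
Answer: 3557225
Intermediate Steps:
L(C, V) = 49
3557274 - L(-2207, g(-47)) = 3557274 - 1*49 = 3557274 - 49 = 3557225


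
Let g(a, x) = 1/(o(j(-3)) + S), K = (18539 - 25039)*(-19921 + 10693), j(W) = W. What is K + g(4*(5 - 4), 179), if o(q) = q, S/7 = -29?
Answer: 12356291999/206 ≈ 5.9982e+7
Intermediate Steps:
S = -203 (S = 7*(-29) = -203)
K = 59982000 (K = -6500*(-9228) = 59982000)
g(a, x) = -1/206 (g(a, x) = 1/(-3 - 203) = 1/(-206) = -1/206)
K + g(4*(5 - 4), 179) = 59982000 - 1/206 = 12356291999/206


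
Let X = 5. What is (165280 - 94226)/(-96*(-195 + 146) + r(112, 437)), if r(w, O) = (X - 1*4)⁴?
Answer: 71054/4705 ≈ 15.102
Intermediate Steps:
r(w, O) = 1 (r(w, O) = (5 - 1*4)⁴ = (5 - 4)⁴ = 1⁴ = 1)
(165280 - 94226)/(-96*(-195 + 146) + r(112, 437)) = (165280 - 94226)/(-96*(-195 + 146) + 1) = 71054/(-96*(-49) + 1) = 71054/(4704 + 1) = 71054/4705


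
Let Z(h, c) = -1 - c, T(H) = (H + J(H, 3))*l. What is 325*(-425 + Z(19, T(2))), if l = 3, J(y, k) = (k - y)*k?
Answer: -143325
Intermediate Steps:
J(y, k) = k*(k - y)
T(H) = 27 - 6*H (T(H) = (H + 3*(3 - H))*3 = (H + (9 - 3*H))*3 = (9 - 2*H)*3 = 27 - 6*H)
325*(-425 + Z(19, T(2))) = 325*(-425 + (-1 - (27 - 6*2))) = 325*(-425 + (-1 - (27 - 12))) = 325*(-425 + (-1 - 1*15)) = 325*(-425 + (-1 - 15)) = 325*(-425 - 16) = 325*(-441) = -143325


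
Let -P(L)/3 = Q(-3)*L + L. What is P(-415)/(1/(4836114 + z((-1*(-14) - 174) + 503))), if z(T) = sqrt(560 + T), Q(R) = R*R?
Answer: 60209619300 + 12450*sqrt(903) ≈ 6.0210e+10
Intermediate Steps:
Q(R) = R**2
P(L) = -30*L (P(L) = -3*((-3)**2*L + L) = -3*(9*L + L) = -30*L)
P(-415)/(1/(4836114 + z((-1*(-14) - 174) + 503))) = (-30*(-415))/(1/(4836114 + sqrt(560 + ((-1*(-14) - 174) + 503)))) = 12450/(1/(4836114 + sqrt(560 + ((14 - 174) + 503)))) = 12450/(1/(4836114 + sqrt(560 + (-160 + 503)))) = 12450/(1/(4836114 + sqrt(560 + 343))) = 12450/(1/(4836114 + sqrt(903))) = 12450*(4836114 + sqrt(903)) = 60209619300 + 12450*sqrt(903)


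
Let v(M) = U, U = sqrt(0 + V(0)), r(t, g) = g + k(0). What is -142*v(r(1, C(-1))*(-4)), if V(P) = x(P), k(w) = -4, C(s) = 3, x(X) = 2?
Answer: -142*sqrt(2) ≈ -200.82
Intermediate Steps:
r(t, g) = -4 + g (r(t, g) = g - 4 = -4 + g)
V(P) = 2
U = sqrt(2) (U = sqrt(0 + 2) = sqrt(2) ≈ 1.4142)
v(M) = sqrt(2)
-142*v(r(1, C(-1))*(-4)) = -142*sqrt(2)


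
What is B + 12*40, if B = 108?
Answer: 588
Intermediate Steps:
B + 12*40 = 108 + 12*40 = 108 + 480 = 588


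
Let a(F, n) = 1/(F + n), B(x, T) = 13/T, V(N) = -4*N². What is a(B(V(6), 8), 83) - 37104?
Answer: -25119400/677 ≈ -37104.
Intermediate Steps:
a(B(V(6), 8), 83) - 37104 = 1/(13/8 + 83) - 37104 = 1/(677/8) - 37104 = 8/677 - 37104 = -25119400/677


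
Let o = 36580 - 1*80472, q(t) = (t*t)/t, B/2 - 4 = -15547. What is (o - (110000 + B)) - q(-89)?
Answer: -122717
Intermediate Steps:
B = -31086 (B = 8 + 2*(-15547) = 8 - 31094 = -31086)
q(t) = t (q(t) = t²/t = t)
o = -43892 (o = 36580 - 80472 = -43892)
(o - (110000 + B)) - q(-89) = (-43892 - (110000 - 31086)) - 1*(-89) = (-43892 - 1*78914) + 89 = (-43892 - 78914) + 89 = -122806 + 89 = -122717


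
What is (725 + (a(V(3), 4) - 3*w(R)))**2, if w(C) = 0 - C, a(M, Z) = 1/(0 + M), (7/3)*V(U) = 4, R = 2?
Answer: 77070841/144 ≈ 5.3521e+5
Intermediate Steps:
V(U) = 12/7 (V(U) = (3/7)*4 = 12/7)
a(M, Z) = 1/M
w(C) = -C
(725 + (a(V(3), 4) - 3*w(R)))**2 = (725 + (1/(12/7) - (-3)*2))**2 = (725 + (7/12 - 3*(-2)))**2 = (725 + (7/12 + 6))**2 = (725 + 79/12)**2 = (8779/12)**2 = 77070841/144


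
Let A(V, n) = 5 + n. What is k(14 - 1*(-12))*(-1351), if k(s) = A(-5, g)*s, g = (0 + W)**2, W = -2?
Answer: -316134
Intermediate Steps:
g = 4 (g = (0 - 2)**2 = (-2)**2 = 4)
k(s) = 9*s (k(s) = (5 + 4)*s = 9*s)
k(14 - 1*(-12))*(-1351) = (9*(14 - 1*(-12)))*(-1351) = (9*(14 + 12))*(-1351) = (9*26)*(-1351) = 234*(-1351) = -316134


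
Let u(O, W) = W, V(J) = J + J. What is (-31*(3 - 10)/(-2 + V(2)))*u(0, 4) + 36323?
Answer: 36757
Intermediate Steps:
V(J) = 2*J
(-31*(3 - 10)/(-2 + V(2)))*u(0, 4) + 36323 = -31*(3 - 10)/(-2 + 2*2)*4 + 36323 = -(-217)/(-2 + 4)*4 + 36323 = -(-217)/2*4 + 36323 = -31*(-7/2)*4 + 36323 = (217/2)*4 + 36323 = 434 + 36323 = 36757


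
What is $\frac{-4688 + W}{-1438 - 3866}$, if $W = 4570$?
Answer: $\frac{59}{2652} \approx 0.022247$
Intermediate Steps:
$\frac{-4688 + W}{-1438 - 3866} = \frac{-4688 + 4570}{-1438 - 3866} = - \frac{118}{-5304} = \left(-118\right) \left(- \frac{1}{5304}\right) = \frac{59}{2652}$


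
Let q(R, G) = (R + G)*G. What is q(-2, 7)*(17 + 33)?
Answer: 1750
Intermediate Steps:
q(R, G) = G*(G + R) (q(R, G) = (G + R)*G = G*(G + R))
q(-2, 7)*(17 + 33) = (7*(7 - 2))*(17 + 33) = (7*5)*50 = 35*50 = 1750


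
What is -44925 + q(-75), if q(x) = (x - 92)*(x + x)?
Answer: -19875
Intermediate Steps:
q(x) = 2*x*(-92 + x) (q(x) = (-92 + x)*(2*x) = 2*x*(-92 + x))
-44925 + q(-75) = -44925 + 2*(-75)*(-92 - 75) = -44925 + 2*(-75)*(-167) = -44925 + 25050 = -19875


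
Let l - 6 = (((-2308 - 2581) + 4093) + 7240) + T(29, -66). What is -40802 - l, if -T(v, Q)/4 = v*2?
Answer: -47020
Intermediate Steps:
T(v, Q) = -8*v (T(v, Q) = -4*v*2 = -8*v)
l = 6218 (l = 6 + ((((-2308 - 2581) + 4093) + 7240) - 8*29) = 6 + (((-4889 + 4093) + 7240) - 232) = 6 + ((-796 + 7240) - 232) = 6 + (6444 - 232) = 6 + 6212 = 6218)
-40802 - l = -40802 - 1*6218 = -40802 - 6218 = -47020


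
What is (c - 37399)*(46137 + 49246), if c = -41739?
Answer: -7548419854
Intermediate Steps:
(c - 37399)*(46137 + 49246) = (-41739 - 37399)*(46137 + 49246) = -79138*95383 = -7548419854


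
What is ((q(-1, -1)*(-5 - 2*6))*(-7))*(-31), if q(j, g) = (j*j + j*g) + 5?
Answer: -25823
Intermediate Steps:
q(j, g) = 5 + j**2 + g*j (q(j, g) = (j**2 + g*j) + 5 = 5 + j**2 + g*j)
((q(-1, -1)*(-5 - 2*6))*(-7))*(-31) = (((5 + (-1)**2 - 1*(-1))*(-5 - 2*6))*(-7))*(-31) = (((5 + 1 + 1)*(-5 - 12))*(-7))*(-31) = ((7*(-17))*(-7))*(-31) = -119*(-7)*(-31) = 833*(-31) = -25823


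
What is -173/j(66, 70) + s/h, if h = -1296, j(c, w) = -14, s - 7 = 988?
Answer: 105139/9072 ≈ 11.589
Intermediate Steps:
s = 995 (s = 7 + 988 = 995)
-173/j(66, 70) + s/h = -173/(-14) + 995/(-1296) = -173*(-1/14) + 995*(-1/1296) = 173/14 - 995/1296 = 105139/9072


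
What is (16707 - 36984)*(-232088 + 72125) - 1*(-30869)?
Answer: 3243600620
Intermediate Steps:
(16707 - 36984)*(-232088 + 72125) - 1*(-30869) = -20277*(-159963) + 30869 = 3243569751 + 30869 = 3243600620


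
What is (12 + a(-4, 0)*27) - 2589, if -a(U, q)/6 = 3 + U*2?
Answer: -1767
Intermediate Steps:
a(U, q) = -18 - 12*U (a(U, q) = -6*(3 + U*2) = -6*(3 + 2*U) = -18 - 12*U)
(12 + a(-4, 0)*27) - 2589 = (12 + (-18 - 12*(-4))*27) - 2589 = (12 + (-18 + 48)*27) - 2589 = (12 + 30*27) - 2589 = (12 + 810) - 2589 = 822 - 2589 = -1767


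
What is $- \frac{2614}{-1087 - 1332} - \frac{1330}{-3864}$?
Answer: $\frac{951269}{667644} \approx 1.4248$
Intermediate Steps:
$- \frac{2614}{-1087 - 1332} - \frac{1330}{-3864} = - \frac{2614}{-1087 - 1332} - - \frac{95}{276} = - \frac{2614}{-2419} + \frac{95}{276} = \left(-2614\right) \left(- \frac{1}{2419}\right) + \frac{95}{276} = \frac{2614}{2419} + \frac{95}{276} = \frac{951269}{667644}$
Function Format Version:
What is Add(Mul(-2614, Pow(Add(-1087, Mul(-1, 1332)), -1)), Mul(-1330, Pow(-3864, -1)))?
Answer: Rational(951269, 667644) ≈ 1.4248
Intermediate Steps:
Add(Mul(-2614, Pow(Add(-1087, Mul(-1, 1332)), -1)), Mul(-1330, Pow(-3864, -1))) = Add(Mul(-2614, Pow(Add(-1087, -1332), -1)), Mul(-1330, Rational(-1, 3864))) = Add(Mul(-2614, Pow(-2419, -1)), Rational(95, 276)) = Add(Mul(-2614, Rational(-1, 2419)), Rational(95, 276)) = Add(Rational(2614, 2419), Rational(95, 276)) = Rational(951269, 667644)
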